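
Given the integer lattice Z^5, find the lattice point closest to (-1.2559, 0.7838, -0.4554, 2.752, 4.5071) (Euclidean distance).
(-1, 1, 0, 3, 5)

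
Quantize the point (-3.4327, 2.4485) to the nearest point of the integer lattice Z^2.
(-3, 2)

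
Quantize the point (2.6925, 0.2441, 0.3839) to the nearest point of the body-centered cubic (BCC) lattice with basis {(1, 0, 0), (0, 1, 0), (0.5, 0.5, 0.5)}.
(2.5, 0.5, 0.5)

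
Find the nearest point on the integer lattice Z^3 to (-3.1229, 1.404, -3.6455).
(-3, 1, -4)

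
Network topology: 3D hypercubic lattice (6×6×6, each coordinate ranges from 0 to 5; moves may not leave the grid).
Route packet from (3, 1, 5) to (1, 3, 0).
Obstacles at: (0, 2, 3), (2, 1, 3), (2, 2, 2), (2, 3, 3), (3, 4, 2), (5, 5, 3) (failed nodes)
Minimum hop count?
9
(one shortest path: (3, 1, 5) → (2, 1, 5) → (1, 1, 5) → (1, 2, 5) → (1, 3, 5) → (1, 3, 4) → (1, 3, 3) → (1, 3, 2) → (1, 3, 1) → (1, 3, 0))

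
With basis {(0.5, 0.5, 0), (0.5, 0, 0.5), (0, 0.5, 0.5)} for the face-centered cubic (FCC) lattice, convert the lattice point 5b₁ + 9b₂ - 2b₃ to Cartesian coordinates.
(7, 1.5, 3.5)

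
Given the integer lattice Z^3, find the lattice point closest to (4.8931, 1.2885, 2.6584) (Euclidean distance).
(5, 1, 3)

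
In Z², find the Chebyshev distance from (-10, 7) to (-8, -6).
13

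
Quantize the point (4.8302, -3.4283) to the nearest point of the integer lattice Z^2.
(5, -3)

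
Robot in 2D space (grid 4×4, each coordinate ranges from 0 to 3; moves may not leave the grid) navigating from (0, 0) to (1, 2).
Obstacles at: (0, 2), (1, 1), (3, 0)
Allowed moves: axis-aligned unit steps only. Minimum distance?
5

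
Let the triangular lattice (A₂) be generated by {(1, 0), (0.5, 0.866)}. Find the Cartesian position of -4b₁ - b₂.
(-4.5, -0.866)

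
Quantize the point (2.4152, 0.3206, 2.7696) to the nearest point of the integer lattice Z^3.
(2, 0, 3)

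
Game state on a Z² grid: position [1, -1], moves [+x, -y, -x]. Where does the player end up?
(1, -2)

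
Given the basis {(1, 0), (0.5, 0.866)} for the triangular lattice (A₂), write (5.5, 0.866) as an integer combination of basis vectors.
5b₁ + b₂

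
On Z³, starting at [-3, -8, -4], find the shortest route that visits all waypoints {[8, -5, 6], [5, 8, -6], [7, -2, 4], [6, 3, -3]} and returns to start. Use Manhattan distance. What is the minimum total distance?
78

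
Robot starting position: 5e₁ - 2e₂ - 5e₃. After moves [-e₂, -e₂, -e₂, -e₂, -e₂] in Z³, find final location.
(5, -7, -5)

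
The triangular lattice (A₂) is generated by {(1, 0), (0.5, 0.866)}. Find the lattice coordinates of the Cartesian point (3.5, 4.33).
b₁ + 5b₂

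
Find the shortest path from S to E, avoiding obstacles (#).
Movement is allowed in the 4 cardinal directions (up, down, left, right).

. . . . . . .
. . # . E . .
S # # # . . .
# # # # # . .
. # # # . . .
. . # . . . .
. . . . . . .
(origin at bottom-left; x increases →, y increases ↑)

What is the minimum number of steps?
7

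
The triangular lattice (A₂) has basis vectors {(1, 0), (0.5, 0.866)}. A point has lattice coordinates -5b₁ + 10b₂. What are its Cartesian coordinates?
(0, 8.66)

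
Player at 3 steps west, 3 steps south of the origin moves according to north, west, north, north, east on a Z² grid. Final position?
(-3, 0)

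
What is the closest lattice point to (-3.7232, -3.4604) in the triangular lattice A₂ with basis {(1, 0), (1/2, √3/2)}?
(-4, -3.464)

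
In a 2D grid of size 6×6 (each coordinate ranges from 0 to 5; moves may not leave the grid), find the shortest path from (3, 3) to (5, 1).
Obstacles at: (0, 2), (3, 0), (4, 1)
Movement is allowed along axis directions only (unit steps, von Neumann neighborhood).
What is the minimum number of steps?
4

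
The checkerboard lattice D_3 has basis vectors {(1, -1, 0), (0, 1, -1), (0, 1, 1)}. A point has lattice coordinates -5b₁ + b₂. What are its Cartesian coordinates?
(-5, 6, -1)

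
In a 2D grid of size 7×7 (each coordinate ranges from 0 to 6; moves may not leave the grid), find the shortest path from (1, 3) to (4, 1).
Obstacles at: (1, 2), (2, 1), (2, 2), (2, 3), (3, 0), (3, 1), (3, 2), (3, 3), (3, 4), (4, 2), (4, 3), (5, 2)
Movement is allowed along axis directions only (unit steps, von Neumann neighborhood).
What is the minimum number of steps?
13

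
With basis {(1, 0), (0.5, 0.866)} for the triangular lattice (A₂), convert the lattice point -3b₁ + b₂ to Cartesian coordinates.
(-2.5, 0.866)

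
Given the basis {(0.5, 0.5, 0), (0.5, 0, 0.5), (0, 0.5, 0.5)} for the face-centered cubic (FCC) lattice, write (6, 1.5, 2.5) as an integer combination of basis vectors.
5b₁ + 7b₂ - 2b₃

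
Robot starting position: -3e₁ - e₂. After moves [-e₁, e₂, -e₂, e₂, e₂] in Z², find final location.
(-4, 1)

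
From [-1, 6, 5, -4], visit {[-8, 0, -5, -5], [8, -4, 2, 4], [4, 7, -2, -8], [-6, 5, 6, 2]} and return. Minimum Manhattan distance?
120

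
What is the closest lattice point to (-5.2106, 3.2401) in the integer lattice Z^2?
(-5, 3)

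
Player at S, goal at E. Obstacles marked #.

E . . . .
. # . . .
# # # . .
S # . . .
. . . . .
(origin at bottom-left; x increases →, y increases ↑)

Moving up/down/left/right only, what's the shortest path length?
11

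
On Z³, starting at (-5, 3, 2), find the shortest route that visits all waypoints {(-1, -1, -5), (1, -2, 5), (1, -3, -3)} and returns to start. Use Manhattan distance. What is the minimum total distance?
44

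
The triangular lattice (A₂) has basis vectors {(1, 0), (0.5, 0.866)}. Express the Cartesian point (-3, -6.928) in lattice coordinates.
b₁ - 8b₂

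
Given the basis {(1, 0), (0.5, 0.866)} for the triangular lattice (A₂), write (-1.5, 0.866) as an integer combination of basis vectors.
-2b₁ + b₂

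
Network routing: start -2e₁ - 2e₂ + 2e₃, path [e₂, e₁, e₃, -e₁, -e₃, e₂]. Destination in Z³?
(-2, 0, 2)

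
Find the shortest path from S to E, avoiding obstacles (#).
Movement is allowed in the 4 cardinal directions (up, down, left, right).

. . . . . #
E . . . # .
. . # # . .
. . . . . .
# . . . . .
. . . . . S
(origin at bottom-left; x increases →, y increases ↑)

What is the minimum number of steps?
9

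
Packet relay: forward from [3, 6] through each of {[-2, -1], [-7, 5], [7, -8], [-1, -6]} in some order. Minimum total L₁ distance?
38
(one optimal route: (3, 6) → (-7, 5) → (-2, -1) → (-1, -6) → (7, -8))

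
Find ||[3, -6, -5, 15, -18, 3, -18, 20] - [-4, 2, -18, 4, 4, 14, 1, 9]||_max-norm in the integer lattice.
22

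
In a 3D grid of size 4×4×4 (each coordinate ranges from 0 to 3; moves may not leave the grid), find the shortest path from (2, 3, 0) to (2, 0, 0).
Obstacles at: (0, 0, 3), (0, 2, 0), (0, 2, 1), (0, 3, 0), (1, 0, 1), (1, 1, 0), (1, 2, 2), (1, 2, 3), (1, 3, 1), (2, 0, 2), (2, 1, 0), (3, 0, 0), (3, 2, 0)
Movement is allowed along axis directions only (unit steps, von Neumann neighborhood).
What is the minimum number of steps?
5
(one shortest path: (2, 3, 0) → (2, 2, 0) → (2, 2, 1) → (2, 1, 1) → (2, 0, 1) → (2, 0, 0))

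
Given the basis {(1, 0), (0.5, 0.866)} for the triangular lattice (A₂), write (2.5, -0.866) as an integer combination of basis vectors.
3b₁ - b₂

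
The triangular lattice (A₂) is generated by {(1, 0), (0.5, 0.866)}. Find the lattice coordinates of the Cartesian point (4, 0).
4b₁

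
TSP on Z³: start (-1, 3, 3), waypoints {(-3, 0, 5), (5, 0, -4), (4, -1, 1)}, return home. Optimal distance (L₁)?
42
(one optimal route: (-1, 3, 3) → (-3, 0, 5) → (5, 0, -4) → (4, -1, 1) → (-1, 3, 3))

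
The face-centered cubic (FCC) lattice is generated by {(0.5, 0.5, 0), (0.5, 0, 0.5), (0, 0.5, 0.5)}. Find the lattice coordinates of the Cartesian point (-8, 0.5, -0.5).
-7b₁ - 9b₂ + 8b₃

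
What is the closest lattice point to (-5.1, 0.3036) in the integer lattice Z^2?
(-5, 0)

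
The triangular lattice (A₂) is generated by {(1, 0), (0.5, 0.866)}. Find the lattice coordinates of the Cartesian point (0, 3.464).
-2b₁ + 4b₂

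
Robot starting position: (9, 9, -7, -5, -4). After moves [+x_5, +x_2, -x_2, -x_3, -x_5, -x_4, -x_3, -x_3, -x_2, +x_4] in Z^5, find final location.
(9, 8, -10, -5, -4)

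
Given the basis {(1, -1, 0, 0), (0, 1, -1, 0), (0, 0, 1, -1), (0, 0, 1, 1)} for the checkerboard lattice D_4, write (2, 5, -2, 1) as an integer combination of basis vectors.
2b₁ + 7b₂ + 2b₃ + 3b₄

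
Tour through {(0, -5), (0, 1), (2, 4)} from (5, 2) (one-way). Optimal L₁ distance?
16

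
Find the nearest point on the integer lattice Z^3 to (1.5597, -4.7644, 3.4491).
(2, -5, 3)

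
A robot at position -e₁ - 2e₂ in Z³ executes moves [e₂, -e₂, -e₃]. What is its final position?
(-1, -2, -1)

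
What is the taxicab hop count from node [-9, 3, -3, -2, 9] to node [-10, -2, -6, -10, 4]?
22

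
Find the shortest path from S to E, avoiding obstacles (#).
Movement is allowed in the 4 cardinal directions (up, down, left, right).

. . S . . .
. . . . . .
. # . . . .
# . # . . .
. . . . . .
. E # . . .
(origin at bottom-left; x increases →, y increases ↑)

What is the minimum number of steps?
8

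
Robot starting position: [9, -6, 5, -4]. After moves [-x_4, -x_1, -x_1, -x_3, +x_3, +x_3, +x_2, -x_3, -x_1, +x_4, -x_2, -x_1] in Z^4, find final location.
(5, -6, 5, -4)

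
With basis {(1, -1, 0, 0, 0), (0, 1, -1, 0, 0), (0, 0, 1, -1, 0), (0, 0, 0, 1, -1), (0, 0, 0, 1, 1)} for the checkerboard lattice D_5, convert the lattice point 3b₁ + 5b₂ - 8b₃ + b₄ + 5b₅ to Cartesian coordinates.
(3, 2, -13, 14, 4)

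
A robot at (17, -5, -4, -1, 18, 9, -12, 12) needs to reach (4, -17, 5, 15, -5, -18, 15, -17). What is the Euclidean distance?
58.9746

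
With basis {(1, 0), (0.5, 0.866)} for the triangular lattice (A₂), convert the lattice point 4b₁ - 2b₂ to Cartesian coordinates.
(3, -1.732)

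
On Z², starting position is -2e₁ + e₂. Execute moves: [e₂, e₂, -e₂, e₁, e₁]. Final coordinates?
(0, 2)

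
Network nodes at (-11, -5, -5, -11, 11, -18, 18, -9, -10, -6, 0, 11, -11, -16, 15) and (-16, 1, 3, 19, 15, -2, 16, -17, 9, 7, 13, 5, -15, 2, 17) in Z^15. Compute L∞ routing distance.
30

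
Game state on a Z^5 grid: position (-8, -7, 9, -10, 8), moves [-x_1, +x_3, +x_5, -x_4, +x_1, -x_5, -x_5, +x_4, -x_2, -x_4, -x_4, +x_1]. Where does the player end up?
(-7, -8, 10, -12, 7)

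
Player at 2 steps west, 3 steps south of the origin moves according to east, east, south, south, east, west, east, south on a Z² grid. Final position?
(1, -6)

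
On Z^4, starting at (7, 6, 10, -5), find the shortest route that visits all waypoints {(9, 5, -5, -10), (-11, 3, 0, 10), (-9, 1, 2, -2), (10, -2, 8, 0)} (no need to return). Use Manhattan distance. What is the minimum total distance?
102
(one optimal route: (7, 6, 10, -5) → (9, 5, -5, -10) → (10, -2, 8, 0) → (-9, 1, 2, -2) → (-11, 3, 0, 10))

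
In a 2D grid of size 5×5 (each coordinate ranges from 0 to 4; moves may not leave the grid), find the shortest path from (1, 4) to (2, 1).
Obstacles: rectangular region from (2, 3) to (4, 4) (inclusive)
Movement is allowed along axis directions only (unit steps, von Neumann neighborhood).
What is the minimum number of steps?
4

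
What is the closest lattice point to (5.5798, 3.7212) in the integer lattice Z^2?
(6, 4)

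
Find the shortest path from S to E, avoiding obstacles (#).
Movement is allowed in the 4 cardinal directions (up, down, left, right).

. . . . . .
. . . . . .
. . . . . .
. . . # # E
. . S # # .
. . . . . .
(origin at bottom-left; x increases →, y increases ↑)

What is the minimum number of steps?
6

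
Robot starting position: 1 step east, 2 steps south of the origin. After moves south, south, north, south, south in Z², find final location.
(1, -5)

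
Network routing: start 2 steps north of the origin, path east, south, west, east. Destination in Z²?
(1, 1)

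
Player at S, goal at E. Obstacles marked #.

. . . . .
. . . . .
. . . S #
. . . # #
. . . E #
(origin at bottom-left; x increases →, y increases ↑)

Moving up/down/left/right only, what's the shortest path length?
4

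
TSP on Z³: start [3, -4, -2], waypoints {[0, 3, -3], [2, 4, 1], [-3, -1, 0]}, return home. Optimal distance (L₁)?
40
(one optimal route: (3, -4, -2) → (0, 3, -3) → (2, 4, 1) → (-3, -1, 0) → (3, -4, -2))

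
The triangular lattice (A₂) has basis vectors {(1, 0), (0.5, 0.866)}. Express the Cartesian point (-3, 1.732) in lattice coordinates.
-4b₁ + 2b₂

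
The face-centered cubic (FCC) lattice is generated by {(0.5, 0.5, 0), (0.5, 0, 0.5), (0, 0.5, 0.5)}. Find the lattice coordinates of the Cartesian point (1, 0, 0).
b₁ + b₂ - b₃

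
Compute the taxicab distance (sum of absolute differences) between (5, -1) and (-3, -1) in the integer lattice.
8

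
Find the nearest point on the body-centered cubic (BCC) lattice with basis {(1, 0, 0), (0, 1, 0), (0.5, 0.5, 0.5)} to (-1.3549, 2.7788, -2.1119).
(-1, 3, -2)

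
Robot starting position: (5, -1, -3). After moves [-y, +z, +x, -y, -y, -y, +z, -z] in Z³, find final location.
(6, -5, -2)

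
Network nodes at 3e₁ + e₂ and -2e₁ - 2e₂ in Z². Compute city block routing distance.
8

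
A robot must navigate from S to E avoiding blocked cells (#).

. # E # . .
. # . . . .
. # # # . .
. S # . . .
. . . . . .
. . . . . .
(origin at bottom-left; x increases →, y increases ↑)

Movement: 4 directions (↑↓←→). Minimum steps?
10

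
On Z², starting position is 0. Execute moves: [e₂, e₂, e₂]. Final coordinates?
(0, 3)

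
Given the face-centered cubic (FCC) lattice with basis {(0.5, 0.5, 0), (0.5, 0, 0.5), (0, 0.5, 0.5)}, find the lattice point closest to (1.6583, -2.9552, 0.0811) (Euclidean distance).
(2, -3, 0)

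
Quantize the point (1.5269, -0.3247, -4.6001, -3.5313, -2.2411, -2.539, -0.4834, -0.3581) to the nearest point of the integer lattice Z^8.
(2, 0, -5, -4, -2, -3, 0, 0)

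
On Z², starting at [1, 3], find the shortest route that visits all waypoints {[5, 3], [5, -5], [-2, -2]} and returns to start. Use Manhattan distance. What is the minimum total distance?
30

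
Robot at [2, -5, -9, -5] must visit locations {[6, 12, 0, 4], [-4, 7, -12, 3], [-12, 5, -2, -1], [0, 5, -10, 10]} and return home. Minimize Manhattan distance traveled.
138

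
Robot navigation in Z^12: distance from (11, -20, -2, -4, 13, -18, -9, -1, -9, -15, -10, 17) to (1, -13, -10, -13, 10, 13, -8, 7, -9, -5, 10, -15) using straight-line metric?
53.4135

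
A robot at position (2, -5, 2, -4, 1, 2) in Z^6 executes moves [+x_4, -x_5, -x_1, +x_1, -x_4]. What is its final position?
(2, -5, 2, -4, 0, 2)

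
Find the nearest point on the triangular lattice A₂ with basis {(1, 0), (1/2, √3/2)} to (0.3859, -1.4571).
(0, -1.732)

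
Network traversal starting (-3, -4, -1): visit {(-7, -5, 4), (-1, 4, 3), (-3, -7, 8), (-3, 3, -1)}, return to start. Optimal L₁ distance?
52
(one optimal route: (-3, -4, -1) → (-7, -5, 4) → (-3, -7, 8) → (-1, 4, 3) → (-3, 3, -1) → (-3, -4, -1))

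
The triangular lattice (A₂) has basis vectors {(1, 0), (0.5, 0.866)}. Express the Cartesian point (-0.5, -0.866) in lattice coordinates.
-b₂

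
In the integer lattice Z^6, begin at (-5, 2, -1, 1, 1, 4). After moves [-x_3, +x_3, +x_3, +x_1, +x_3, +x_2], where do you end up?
(-4, 3, 1, 1, 1, 4)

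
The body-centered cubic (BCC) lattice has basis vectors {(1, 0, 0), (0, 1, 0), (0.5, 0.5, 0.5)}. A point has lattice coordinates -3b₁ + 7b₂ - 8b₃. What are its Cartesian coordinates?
(-7, 3, -4)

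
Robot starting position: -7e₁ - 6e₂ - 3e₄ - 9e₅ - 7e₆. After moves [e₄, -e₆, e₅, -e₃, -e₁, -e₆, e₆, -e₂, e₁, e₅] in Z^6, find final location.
(-7, -7, -1, -2, -7, -8)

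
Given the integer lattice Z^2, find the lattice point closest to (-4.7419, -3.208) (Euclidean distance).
(-5, -3)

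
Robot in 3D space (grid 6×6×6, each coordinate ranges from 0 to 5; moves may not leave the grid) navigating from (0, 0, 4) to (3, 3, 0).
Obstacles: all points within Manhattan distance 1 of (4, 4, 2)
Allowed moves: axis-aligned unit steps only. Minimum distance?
10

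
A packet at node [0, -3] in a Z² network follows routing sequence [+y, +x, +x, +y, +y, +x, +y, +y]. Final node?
(3, 2)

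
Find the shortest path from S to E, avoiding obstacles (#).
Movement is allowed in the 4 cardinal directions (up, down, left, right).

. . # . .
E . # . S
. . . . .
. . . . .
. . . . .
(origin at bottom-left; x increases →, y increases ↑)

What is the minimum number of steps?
6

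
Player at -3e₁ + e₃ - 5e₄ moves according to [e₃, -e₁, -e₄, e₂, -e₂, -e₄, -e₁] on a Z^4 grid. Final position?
(-5, 0, 2, -7)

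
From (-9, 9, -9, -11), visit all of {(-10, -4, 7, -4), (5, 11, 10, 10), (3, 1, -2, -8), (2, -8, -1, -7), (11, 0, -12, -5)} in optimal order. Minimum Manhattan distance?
146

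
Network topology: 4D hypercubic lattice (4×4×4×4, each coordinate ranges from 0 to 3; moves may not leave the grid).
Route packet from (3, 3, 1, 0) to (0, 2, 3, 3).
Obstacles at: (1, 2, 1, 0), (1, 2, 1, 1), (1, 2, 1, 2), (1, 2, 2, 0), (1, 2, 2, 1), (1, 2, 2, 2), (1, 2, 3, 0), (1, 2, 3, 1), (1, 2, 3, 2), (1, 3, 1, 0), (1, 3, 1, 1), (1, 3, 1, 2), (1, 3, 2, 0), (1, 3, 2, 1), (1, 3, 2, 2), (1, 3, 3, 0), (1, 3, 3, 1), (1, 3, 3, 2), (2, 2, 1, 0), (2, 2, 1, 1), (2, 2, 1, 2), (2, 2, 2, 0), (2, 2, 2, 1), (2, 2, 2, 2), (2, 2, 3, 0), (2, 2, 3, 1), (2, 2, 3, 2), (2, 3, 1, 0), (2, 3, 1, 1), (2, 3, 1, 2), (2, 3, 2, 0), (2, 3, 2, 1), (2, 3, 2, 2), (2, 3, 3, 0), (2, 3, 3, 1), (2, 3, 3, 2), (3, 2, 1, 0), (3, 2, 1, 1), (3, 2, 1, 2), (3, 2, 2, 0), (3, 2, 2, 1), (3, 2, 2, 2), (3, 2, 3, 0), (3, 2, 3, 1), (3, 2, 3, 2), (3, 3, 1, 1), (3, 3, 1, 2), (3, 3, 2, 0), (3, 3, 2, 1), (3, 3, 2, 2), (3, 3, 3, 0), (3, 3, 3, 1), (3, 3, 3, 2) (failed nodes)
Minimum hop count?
11
(one shortest path: (3, 3, 1, 0) → (3, 3, 0, 0) → (2, 3, 0, 0) → (1, 3, 0, 0) → (0, 3, 0, 0) → (0, 2, 0, 0) → (0, 2, 1, 0) → (0, 2, 2, 0) → (0, 2, 3, 0) → (0, 2, 3, 1) → (0, 2, 3, 2) → (0, 2, 3, 3))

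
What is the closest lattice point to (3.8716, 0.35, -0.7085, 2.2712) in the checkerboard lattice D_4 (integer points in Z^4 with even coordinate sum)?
(4, 1, -1, 2)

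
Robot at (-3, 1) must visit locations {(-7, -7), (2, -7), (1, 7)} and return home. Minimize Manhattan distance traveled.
46
(one optimal route: (-3, 1) → (-7, -7) → (2, -7) → (1, 7) → (-3, 1))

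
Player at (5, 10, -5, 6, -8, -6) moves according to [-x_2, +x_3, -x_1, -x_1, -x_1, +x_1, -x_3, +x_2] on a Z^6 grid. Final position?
(3, 10, -5, 6, -8, -6)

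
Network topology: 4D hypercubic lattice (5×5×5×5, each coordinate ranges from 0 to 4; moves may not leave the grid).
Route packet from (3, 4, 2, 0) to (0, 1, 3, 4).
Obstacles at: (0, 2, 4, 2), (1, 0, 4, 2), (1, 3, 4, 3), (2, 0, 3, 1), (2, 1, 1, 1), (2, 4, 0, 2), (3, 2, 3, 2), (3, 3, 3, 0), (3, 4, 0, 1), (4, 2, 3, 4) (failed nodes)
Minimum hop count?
11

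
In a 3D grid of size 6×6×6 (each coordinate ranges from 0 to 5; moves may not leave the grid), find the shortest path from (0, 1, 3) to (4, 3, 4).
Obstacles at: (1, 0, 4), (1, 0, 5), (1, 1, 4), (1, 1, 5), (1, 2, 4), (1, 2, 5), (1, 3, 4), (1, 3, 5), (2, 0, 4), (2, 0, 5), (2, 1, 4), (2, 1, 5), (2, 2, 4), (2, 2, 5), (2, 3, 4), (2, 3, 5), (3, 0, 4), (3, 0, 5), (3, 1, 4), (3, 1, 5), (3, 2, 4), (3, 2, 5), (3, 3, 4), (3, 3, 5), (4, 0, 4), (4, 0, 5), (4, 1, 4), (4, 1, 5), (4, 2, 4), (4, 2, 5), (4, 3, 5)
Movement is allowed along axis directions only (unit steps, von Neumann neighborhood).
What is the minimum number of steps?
7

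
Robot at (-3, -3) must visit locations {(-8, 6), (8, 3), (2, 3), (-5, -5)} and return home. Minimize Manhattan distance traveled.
54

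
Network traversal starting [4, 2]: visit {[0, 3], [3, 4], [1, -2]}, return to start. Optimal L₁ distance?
20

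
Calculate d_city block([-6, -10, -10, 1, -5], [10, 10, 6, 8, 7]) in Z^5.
71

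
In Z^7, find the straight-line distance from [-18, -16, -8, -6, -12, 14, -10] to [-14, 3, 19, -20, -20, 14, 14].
44.0681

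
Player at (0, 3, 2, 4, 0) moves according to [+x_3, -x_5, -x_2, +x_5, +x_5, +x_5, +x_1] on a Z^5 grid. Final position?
(1, 2, 3, 4, 2)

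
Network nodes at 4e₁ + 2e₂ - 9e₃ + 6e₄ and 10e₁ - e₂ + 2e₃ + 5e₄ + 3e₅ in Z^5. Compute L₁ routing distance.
24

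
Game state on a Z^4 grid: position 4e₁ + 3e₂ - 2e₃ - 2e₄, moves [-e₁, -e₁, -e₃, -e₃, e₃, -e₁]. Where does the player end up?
(1, 3, -3, -2)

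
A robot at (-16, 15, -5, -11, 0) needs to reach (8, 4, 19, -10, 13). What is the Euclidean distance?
37.9868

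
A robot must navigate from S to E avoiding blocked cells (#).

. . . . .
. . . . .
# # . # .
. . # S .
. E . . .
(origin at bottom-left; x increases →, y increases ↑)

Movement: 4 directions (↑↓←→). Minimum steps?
3
(one shortest path: (3, 1) → (3, 0) → (2, 0) → (1, 0))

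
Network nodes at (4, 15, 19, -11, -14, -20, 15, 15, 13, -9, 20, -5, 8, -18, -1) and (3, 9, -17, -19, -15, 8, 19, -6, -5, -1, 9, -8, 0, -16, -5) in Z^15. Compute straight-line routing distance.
56.9298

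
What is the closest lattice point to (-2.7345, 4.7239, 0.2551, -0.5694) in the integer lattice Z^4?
(-3, 5, 0, -1)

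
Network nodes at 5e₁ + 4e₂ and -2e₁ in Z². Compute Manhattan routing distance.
11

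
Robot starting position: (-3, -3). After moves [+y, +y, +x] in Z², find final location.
(-2, -1)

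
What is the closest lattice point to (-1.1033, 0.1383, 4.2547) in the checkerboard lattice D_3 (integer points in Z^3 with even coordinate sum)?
(-1, 0, 5)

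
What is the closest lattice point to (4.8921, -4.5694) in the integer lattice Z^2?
(5, -5)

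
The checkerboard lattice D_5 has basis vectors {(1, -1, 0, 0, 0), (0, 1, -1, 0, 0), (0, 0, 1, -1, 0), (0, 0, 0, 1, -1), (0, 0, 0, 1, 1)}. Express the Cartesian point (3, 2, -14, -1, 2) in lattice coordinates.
3b₁ + 5b₂ - 9b₃ - 6b₄ - 4b₅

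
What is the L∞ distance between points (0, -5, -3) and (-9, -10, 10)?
13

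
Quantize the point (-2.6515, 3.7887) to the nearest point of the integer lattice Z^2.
(-3, 4)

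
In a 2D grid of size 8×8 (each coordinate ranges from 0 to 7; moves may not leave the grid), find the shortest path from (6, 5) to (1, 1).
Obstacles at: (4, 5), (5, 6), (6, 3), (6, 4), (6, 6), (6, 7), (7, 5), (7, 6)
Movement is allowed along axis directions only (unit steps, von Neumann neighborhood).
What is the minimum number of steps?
9
(one shortest path: (6, 5) → (5, 5) → (5, 4) → (4, 4) → (3, 4) → (2, 4) → (1, 4) → (1, 3) → (1, 2) → (1, 1))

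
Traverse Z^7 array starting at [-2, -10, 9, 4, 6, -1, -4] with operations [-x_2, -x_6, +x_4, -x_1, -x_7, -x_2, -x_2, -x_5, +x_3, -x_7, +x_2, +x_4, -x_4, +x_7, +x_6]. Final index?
(-3, -12, 10, 5, 5, -1, -5)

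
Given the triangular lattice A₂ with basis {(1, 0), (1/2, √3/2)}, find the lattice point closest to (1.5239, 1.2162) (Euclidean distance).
(1.5, 0.866)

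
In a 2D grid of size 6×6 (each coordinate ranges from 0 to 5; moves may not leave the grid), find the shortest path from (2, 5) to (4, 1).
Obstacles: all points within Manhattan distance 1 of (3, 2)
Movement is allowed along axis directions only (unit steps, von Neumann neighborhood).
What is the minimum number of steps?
8
(one shortest path: (2, 5) → (3, 5) → (4, 5) → (5, 5) → (5, 4) → (5, 3) → (5, 2) → (5, 1) → (4, 1))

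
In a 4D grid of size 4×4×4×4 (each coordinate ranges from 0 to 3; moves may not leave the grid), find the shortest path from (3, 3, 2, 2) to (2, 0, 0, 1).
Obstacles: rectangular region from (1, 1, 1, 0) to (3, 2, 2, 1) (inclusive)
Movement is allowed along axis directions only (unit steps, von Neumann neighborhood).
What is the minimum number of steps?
7
(one shortest path: (3, 3, 2, 2) → (2, 3, 2, 2) → (2, 2, 2, 2) → (2, 1, 2, 2) → (2, 0, 2, 2) → (2, 0, 1, 2) → (2, 0, 0, 2) → (2, 0, 0, 1))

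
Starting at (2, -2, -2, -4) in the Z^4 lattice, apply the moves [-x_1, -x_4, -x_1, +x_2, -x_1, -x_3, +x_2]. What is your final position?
(-1, 0, -3, -5)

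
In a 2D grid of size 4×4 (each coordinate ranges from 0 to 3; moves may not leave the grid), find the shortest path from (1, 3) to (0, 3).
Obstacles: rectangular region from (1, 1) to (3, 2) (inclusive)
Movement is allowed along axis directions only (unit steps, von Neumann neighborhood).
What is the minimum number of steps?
1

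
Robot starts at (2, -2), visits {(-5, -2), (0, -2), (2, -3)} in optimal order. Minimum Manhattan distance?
9
(one optimal route: (2, -2) → (2, -3) → (0, -2) → (-5, -2))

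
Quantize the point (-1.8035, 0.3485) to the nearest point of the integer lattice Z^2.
(-2, 0)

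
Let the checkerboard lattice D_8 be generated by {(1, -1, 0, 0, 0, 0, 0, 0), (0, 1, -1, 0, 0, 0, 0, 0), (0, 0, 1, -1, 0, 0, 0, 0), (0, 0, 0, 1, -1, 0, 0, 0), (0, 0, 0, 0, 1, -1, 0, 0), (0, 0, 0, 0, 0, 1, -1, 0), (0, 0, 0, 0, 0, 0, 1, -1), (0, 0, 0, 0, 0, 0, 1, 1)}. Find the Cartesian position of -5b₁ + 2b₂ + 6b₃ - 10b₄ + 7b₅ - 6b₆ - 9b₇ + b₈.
(-5, 7, 4, -16, 17, -13, -2, 10)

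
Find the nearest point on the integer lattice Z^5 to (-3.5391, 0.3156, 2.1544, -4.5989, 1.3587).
(-4, 0, 2, -5, 1)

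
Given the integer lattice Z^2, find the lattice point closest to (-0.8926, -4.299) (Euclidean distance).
(-1, -4)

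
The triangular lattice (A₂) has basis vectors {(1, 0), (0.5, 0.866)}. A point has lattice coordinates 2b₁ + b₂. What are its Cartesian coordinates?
(2.5, 0.866)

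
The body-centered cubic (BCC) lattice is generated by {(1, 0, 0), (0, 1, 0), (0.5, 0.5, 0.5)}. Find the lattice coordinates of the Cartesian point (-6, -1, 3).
-9b₁ - 4b₂ + 6b₃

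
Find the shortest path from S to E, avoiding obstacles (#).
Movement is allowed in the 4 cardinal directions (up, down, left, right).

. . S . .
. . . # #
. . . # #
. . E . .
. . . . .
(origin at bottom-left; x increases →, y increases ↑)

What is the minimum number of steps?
3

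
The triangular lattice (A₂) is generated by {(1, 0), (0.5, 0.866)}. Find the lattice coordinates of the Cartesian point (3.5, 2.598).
2b₁ + 3b₂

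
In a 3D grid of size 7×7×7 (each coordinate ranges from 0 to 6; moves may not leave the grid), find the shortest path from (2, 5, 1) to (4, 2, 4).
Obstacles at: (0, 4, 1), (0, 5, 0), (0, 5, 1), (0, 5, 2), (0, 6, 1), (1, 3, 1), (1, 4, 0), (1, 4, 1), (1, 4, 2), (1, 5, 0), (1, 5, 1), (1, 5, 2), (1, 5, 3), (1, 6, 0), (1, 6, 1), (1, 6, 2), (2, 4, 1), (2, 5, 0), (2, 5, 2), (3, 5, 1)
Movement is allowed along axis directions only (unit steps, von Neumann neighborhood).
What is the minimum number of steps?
10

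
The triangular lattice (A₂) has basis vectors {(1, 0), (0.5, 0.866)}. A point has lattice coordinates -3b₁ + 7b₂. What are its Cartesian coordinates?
(0.5, 6.062)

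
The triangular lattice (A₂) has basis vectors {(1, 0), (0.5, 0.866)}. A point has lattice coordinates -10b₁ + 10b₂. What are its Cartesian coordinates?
(-5, 8.66)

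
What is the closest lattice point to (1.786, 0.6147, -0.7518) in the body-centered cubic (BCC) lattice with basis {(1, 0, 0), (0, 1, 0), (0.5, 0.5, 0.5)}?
(1.5, 0.5, -0.5)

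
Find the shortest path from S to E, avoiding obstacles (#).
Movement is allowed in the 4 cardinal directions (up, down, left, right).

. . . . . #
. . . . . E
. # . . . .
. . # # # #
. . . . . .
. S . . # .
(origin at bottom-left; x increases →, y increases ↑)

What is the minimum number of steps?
10
(one shortest path: (1, 0) → (0, 0) → (0, 1) → (0, 2) → (0, 3) → (0, 4) → (1, 4) → (2, 4) → (3, 4) → (4, 4) → (5, 4))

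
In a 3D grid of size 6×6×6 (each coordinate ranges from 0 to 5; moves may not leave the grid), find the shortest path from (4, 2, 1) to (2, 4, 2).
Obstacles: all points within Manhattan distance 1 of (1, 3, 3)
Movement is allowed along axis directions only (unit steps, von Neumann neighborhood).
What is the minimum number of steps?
5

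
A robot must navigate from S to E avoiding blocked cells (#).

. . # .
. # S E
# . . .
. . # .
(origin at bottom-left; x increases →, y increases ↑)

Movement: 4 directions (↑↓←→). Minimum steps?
1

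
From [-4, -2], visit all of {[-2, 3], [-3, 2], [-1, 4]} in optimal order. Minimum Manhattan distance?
9
(one optimal route: (-4, -2) → (-3, 2) → (-2, 3) → (-1, 4))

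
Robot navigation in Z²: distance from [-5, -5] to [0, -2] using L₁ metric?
8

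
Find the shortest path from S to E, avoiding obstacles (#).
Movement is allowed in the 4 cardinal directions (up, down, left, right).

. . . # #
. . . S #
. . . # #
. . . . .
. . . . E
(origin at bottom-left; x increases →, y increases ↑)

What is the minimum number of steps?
6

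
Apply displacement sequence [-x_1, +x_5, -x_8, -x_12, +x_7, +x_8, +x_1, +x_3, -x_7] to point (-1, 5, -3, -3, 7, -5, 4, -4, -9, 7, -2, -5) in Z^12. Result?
(-1, 5, -2, -3, 8, -5, 4, -4, -9, 7, -2, -6)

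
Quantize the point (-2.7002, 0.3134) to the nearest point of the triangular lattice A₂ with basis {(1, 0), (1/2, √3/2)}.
(-3, 0)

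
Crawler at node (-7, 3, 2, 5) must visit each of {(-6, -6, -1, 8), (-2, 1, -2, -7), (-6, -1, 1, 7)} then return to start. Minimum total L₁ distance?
66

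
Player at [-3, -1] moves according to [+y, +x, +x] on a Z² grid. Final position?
(-1, 0)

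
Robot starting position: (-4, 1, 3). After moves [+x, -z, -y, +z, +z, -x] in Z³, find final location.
(-4, 0, 4)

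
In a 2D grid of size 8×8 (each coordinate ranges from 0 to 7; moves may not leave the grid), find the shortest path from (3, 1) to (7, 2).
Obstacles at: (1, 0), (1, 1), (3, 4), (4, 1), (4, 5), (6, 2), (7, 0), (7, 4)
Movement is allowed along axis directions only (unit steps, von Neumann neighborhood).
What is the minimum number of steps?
7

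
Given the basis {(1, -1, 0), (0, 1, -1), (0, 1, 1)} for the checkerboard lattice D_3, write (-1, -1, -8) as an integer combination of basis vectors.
-b₁ + 3b₂ - 5b₃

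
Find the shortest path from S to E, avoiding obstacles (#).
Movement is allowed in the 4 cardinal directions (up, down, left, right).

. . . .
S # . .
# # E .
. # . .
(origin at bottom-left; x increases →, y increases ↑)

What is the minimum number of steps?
5
(one shortest path: (0, 2) → (0, 3) → (1, 3) → (2, 3) → (2, 2) → (2, 1))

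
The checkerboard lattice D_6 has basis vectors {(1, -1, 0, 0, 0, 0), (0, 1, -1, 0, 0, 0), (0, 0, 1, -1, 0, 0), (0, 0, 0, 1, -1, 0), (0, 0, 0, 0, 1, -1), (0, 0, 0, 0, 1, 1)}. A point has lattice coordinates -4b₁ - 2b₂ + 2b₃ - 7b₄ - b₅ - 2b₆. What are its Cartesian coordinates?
(-4, 2, 4, -9, 4, -1)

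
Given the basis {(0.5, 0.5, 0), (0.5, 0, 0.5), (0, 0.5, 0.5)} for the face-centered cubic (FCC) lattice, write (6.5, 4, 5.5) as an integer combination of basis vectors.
5b₁ + 8b₂ + 3b₃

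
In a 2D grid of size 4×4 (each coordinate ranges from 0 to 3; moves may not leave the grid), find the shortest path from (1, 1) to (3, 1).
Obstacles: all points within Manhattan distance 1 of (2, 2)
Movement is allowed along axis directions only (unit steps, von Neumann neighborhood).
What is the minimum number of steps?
4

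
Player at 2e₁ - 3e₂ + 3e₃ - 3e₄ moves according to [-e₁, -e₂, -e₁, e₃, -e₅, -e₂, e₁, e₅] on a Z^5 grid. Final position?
(1, -5, 4, -3, 0)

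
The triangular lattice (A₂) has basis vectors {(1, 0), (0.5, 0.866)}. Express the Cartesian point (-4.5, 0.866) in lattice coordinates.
-5b₁ + b₂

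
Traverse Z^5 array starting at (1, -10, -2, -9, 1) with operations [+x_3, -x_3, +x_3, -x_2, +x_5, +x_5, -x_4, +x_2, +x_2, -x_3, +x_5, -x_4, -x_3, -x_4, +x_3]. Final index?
(1, -9, -2, -12, 4)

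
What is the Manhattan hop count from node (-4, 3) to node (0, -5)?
12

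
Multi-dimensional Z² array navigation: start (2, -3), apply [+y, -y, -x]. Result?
(1, -3)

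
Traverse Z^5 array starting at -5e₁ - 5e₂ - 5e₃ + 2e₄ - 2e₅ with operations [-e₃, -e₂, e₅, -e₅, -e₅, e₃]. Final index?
(-5, -6, -5, 2, -3)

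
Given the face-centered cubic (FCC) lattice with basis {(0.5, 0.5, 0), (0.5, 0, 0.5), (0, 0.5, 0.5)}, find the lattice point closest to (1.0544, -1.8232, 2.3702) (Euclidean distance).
(1, -1.5, 2.5)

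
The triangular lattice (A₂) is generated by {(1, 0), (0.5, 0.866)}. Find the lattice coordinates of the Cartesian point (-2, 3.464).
-4b₁ + 4b₂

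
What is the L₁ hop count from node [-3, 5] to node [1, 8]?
7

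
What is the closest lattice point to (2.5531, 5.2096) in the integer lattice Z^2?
(3, 5)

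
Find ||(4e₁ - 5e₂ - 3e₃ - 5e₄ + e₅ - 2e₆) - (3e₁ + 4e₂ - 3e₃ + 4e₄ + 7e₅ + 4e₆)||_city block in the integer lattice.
31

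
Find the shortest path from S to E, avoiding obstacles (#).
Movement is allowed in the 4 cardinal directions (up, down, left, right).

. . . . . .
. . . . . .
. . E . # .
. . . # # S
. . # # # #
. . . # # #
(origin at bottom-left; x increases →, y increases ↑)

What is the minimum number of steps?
6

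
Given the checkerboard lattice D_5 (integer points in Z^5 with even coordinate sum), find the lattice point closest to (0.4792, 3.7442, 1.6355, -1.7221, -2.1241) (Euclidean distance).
(0, 4, 2, -2, -2)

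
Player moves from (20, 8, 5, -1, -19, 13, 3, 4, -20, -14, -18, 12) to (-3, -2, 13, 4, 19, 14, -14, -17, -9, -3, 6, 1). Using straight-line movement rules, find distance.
61.9032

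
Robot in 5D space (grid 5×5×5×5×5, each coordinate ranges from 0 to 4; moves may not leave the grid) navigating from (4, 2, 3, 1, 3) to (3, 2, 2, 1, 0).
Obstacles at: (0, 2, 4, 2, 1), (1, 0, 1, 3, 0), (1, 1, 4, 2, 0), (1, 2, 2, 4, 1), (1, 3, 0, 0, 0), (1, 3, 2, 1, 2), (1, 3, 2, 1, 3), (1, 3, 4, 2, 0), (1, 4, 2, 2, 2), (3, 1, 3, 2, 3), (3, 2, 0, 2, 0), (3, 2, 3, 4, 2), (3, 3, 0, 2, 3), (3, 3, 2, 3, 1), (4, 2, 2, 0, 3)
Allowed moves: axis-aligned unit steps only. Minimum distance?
5
(one shortest path: (4, 2, 3, 1, 3) → (3, 2, 3, 1, 3) → (3, 2, 2, 1, 3) → (3, 2, 2, 1, 2) → (3, 2, 2, 1, 1) → (3, 2, 2, 1, 0))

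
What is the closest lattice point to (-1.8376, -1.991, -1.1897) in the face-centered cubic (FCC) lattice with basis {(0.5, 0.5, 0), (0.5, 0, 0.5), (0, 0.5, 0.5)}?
(-2, -2, -1)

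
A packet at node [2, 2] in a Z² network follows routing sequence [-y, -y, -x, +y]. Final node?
(1, 1)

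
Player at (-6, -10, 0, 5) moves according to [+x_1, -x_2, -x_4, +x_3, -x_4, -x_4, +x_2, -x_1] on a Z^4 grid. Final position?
(-6, -10, 1, 2)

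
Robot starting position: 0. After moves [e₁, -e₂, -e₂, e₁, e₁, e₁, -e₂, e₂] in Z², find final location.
(4, -2)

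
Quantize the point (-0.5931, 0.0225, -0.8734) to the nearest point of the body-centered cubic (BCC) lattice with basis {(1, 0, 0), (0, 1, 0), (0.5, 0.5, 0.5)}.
(-1, 0, -1)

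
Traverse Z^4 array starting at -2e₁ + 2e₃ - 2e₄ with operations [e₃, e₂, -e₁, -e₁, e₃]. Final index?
(-4, 1, 4, -2)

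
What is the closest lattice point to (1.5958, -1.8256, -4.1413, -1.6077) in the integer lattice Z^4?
(2, -2, -4, -2)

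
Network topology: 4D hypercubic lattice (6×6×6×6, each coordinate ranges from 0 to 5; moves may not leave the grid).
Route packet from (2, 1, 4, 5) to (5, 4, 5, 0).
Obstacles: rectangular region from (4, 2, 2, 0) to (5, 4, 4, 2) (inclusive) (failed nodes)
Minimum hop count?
12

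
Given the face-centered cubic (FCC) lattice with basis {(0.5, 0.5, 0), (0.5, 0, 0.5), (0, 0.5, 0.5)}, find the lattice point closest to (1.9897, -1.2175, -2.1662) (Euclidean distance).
(2, -1, -2)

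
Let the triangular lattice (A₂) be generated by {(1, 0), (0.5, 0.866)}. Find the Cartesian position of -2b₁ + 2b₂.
(-1, 1.732)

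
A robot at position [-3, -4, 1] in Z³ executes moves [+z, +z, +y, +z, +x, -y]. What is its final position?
(-2, -4, 4)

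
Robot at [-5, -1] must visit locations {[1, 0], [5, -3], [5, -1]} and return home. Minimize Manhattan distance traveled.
26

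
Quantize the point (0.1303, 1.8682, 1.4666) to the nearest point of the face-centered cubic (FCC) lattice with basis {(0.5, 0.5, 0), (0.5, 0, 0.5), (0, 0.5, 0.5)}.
(0, 1.5, 1.5)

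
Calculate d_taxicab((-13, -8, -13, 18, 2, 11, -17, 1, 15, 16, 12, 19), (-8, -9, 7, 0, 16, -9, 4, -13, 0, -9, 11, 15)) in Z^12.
158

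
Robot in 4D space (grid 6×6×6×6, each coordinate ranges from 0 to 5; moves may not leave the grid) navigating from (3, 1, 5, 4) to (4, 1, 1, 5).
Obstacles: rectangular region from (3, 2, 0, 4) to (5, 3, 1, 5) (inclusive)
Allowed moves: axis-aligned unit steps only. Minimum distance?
6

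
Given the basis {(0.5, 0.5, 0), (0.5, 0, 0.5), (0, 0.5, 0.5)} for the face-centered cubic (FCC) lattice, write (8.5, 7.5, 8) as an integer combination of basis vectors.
8b₁ + 9b₂ + 7b₃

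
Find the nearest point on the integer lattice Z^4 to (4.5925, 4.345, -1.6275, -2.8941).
(5, 4, -2, -3)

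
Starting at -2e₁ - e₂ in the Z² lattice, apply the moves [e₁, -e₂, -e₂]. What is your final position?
(-1, -3)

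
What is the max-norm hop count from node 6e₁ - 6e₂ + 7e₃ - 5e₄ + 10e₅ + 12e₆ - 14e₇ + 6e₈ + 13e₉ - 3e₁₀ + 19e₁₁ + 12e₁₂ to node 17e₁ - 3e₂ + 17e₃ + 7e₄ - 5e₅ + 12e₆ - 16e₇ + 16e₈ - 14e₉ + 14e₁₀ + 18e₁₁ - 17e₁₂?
29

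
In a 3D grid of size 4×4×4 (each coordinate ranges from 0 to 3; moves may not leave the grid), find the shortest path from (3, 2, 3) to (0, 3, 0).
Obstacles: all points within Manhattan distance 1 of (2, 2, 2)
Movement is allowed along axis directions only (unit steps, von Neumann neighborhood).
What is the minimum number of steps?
7
(one shortest path: (3, 2, 3) → (3, 3, 3) → (2, 3, 3) → (1, 3, 3) → (0, 3, 3) → (0, 3, 2) → (0, 3, 1) → (0, 3, 0))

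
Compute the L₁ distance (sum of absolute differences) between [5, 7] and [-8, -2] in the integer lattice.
22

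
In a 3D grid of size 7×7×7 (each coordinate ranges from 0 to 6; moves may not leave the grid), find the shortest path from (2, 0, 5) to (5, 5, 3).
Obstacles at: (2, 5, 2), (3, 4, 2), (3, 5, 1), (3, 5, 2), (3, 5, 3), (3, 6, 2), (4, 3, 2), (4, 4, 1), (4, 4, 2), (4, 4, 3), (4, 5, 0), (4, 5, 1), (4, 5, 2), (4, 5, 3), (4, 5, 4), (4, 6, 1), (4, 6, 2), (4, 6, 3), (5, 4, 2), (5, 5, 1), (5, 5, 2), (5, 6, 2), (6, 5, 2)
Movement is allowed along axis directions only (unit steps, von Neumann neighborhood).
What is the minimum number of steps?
10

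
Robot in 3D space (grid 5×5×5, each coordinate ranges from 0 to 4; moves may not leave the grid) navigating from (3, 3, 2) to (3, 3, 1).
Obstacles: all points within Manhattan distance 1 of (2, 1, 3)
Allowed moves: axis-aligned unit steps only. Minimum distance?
1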